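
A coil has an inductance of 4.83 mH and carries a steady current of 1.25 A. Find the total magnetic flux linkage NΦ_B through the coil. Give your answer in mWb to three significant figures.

NΦ_B ≈ 6.04 mWb

From L = NΦ_B/I, the flux linkage is NΦ_B = LI.
NΦ_B = (4.830×10^-3 H)(1.25 A) = 6.038×10^-3 Wb.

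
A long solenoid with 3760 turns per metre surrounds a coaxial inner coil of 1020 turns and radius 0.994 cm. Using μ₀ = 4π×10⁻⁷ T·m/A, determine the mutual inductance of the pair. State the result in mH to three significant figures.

M ≈ 1.50 mH

The outer solenoid produces a uniform field B₁ = μ₀n₁I₁ across the inner coil,
so the flux linkage is N₂Φ = N₂B₁A₂ = μ₀n₁N₂A₂·I₁, giving M = μ₀n₁N₂A₂.
A₂ = πr² = π(9.940×10^-3 m)² = 3.104×10^-4 m².
M = (4π×10⁻⁷)(3760)(1020)(3.104×10^-4) = 1.496×10^-3 H.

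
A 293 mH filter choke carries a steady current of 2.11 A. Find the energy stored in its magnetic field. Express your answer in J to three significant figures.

U ≈ 0.652 J

Stored magnetic energy: U = ½LI².
U = ½(0.293 H)(2.11 A)² = 0.6522 J.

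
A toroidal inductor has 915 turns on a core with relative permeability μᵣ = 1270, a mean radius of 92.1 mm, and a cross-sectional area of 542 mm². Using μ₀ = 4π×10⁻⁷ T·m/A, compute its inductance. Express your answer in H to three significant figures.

L ≈ 1.25 H

For a thin toroid, L = μ₀μᵣN²A/(2πR).
L = (4π×10⁻⁷)(1270)(915)²(5.420×10^-4) / (2π×9.210×10^-2 m) = 1.251 H.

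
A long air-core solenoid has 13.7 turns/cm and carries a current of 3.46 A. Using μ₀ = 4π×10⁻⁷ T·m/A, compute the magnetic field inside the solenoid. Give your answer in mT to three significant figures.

B ≈ 5.96 mT

Inside a long solenoid, B = μ₀nI.
B = (4π×10⁻⁷)(1.370×10^3 m⁻¹)(3.46 A) = 5.957×10^-3 T.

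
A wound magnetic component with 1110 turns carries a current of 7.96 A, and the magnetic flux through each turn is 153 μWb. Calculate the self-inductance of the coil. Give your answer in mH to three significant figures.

L ≈ 21.3 mH

Self-inductance is defined by L = NΦ_B/I (flux linkage over current).
L = (1110)(1.530×10^-4 Wb)/(7.96 A) = 2.134×10^-2 H.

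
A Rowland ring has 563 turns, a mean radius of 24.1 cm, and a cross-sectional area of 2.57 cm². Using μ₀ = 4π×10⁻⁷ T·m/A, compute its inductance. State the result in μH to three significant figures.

L ≈ 67.6 μH

For a thin toroid, L = μ₀N²A/(2πR).
L = (4π×10⁻⁷)(563)²(2.570×10^-4) / (2π×0.241 m) = 6.760×10^-5 H.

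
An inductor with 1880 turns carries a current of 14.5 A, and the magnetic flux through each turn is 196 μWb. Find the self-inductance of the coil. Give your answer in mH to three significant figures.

L ≈ 25.4 mH

Self-inductance is defined by L = NΦ_B/I (flux linkage over current).
L = (1880)(1.960×10^-4 Wb)/(14.5 A) = 2.541×10^-2 H.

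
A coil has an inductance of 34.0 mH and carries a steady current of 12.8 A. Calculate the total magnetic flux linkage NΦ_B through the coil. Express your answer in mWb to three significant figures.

From L = NΦ_B/I, the flux linkage is NΦ_B = LI.
NΦ_B = (3.400×10^-2 H)(12.8 A) = 0.4352 Wb.

NΦ_B ≈ 435 mWb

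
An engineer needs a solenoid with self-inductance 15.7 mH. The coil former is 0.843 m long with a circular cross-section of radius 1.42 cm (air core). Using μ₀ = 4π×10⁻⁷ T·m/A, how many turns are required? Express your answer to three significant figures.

A = πr² = π(1.420×10^-2 m)² = 6.3347×10^-4 m².
From L = μ₀N²A/ℓ, N = √(Lℓ / (μ₀A)).
N = √[(1.570×10^-2)(0.843) / ((4π×10⁻⁷)×6.3347×10^-4)] = √(1.663×10^7) ≈ 4077.5.

N ≈ 4080 turns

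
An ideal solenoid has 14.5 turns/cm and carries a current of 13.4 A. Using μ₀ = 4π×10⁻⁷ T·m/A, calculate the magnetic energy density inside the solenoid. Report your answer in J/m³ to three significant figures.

B = μ₀nI = (4π×10⁻⁷)(1.450×10^3)(13.4) = 2.442×10^-2 T.
u = B²/(2μ₀) = (2.442×10^-2)²/(2×4π×10⁻⁷) = 237.2 J/m³.

u ≈ 237 J/m³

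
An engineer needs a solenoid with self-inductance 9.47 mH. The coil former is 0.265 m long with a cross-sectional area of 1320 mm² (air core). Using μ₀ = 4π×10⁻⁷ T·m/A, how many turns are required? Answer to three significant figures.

A = 1320 mm² = 1.320×10^-3 m².
From L = μ₀N²A/ℓ, N = √(Lℓ / (μ₀A)).
N = √[(9.470×10^-3)(0.265) / ((4π×10⁻⁷)×1.320×10^-3)] = √(1.513×10^6) ≈ 1230.0.

N ≈ 1230 turns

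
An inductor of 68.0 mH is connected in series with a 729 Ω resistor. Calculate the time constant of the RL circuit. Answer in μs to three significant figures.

τ ≈ 93.3 μs

τ = L/R = (6.800×10^-2 H)/(729 Ω) = 9.328×10^-5 s.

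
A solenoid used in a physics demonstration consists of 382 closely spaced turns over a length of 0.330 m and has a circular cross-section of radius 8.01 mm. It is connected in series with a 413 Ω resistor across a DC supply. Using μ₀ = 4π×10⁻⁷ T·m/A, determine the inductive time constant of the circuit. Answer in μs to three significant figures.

τ ≈ 0.271 μs

A = πr² = π(8.010×10^-3 m)² = 2.016×10^-4 m².
L = μ₀N²A/ℓ = (4π×10⁻⁷)(382)²(2.016×10^-4)/(0.33) = 1.120×10^-4 H.
τ = L/R = (1.120×10^-4)/(413) = 2.712×10^-7 s.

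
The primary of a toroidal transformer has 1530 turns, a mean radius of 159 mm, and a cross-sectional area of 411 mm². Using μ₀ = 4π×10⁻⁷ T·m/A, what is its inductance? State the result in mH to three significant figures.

For a thin toroid, L = μ₀N²A/(2πR).
L = (4π×10⁻⁷)(1530)²(4.110×10^-4) / (2π×0.159 m) = 1.210×10^-3 H.

L ≈ 1.21 mH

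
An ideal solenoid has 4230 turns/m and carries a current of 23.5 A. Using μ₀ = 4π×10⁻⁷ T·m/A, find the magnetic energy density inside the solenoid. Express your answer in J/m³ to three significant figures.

B = μ₀nI = (4π×10⁻⁷)(4.230×10^3)(23.5) = 0.1249 T.
u = B²/(2μ₀) = (0.1249)²/(2×4π×10⁻⁷) = 6.209×10^3 J/m³.

u ≈ 6210 J/m³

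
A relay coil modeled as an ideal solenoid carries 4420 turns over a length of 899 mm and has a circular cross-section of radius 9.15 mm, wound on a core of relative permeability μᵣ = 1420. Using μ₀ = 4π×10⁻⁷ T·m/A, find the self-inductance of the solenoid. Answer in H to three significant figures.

L ≈ 10.2 H

A = πr² = π(9.150×10^-3 m)² = 2.630×10^-4 m².
For a long solenoid, L = μ₀μᵣN²A/ℓ.
L = (4π×10⁻⁷)(1420)(4420)²(2.630×10^-4)/(0.899 m) = 10.2 H.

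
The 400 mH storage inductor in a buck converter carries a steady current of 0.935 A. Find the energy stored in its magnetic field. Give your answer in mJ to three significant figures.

Stored magnetic energy: U = ½LI².
U = ½(0.4 H)(0.935 A)² = 0.1748 J.

U ≈ 175 mJ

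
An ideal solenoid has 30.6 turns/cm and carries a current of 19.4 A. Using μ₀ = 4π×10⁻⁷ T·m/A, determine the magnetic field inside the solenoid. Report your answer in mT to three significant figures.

B ≈ 74.6 mT

Inside a long solenoid, B = μ₀nI.
B = (4π×10⁻⁷)(3.060×10^3 m⁻¹)(19.4 A) = 7.460×10^-2 T.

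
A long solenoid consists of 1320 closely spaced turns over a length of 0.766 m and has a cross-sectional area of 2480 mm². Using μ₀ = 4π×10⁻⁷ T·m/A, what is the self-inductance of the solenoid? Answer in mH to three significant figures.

L ≈ 7.09 mH

A = 2480 mm² = 2.480×10^-3 m².
For a long solenoid, L = μ₀N²A/ℓ.
L = (4π×10⁻⁷)(1320)²(2.480×10^-3)/(0.766 m) = 7.089×10^-3 H.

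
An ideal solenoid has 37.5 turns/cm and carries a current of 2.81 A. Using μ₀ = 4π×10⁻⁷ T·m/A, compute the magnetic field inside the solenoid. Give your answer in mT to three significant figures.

Inside a long solenoid, B = μ₀nI.
B = (4π×10⁻⁷)(3.750×10^3 m⁻¹)(2.81 A) = 1.324×10^-2 T.

B ≈ 13.2 mT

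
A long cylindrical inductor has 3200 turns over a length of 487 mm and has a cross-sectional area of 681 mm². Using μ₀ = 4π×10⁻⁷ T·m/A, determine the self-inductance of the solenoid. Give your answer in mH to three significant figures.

A = 681 mm² = 6.810×10^-4 m².
For a long solenoid, L = μ₀N²A/ℓ.
L = (4π×10⁻⁷)(3200)²(6.810×10^-4)/(0.487 m) = 1.799×10^-2 H.

L ≈ 18.0 mH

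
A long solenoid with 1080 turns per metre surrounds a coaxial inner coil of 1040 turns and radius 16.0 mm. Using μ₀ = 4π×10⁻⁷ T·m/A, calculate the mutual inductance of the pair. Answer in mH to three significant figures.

M ≈ 1.14 mH

The outer solenoid produces a uniform field B₁ = μ₀n₁I₁ across the inner coil,
so the flux linkage is N₂Φ = N₂B₁A₂ = μ₀n₁N₂A₂·I₁, giving M = μ₀n₁N₂A₂.
A₂ = πr² = π(1.600×10^-2 m)² = 8.042×10^-4 m².
M = (4π×10⁻⁷)(1080)(1040)(8.042×10^-4) = 1.135×10^-3 H.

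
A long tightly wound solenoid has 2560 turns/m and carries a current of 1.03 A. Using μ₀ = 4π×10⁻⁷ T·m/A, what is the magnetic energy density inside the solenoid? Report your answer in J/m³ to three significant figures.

u ≈ 4.37 J/m³

B = μ₀nI = (4π×10⁻⁷)(2.560×10^3)(1.03) = 3.314×10^-3 T.
u = B²/(2μ₀) = (3.314×10^-3)²/(2×4π×10⁻⁷) = 4.369 J/m³.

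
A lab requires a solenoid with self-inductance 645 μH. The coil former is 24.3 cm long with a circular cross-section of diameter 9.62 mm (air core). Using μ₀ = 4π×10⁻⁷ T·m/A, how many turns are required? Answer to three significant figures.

N ≈ 1310 turns

A = π(d/2)² = π(4.810×10^-3 m)² = 7.268×10^-5 m².
From L = μ₀N²A/ℓ, N = √(Lℓ / (μ₀A)).
N = √[(6.450×10^-4)(0.243) / ((4π×10⁻⁷)×7.268×10^-5)] = √(1.716×10^6) ≈ 1310.0.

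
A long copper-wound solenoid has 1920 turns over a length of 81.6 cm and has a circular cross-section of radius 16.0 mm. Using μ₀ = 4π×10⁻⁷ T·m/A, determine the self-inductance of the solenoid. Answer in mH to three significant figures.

L ≈ 4.57 mH

A = πr² = π(1.600×10^-2 m)² = 8.042×10^-4 m².
For a long solenoid, L = μ₀N²A/ℓ.
L = (4π×10⁻⁷)(1920)²(8.042×10^-4)/(0.816 m) = 4.566×10^-3 H.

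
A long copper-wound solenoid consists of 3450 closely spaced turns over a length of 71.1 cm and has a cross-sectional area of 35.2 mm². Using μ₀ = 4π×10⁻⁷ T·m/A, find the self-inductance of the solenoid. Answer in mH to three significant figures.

L ≈ 0.740 mH

A = 35.2 mm² = 3.520×10^-5 m².
For a long solenoid, L = μ₀N²A/ℓ.
L = (4π×10⁻⁷)(3450)²(3.520×10^-5)/(0.711 m) = 7.4049×10^-4 H.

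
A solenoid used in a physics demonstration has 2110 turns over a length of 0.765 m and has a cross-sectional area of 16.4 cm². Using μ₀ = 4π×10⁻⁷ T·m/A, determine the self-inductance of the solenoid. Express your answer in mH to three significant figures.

L ≈ 12.0 mH

A = 16.4 cm² = 1.640×10^-3 m².
For a long solenoid, L = μ₀N²A/ℓ.
L = (4π×10⁻⁷)(2110)²(1.640×10^-3)/(0.765 m) = 1.199×10^-2 H.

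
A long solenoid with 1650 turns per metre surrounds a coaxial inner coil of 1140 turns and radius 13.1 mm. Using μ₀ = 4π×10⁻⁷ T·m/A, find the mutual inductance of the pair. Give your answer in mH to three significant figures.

The outer solenoid produces a uniform field B₁ = μ₀n₁I₁ across the inner coil,
so the flux linkage is N₂Φ = N₂B₁A₂ = μ₀n₁N₂A₂·I₁, giving M = μ₀n₁N₂A₂.
A₂ = πr² = π(1.310×10^-2 m)² = 5.391×10^-4 m².
M = (4π×10⁻⁷)(1650)(1140)(5.391×10^-4) = 1.274×10^-3 H.

M ≈ 1.27 mH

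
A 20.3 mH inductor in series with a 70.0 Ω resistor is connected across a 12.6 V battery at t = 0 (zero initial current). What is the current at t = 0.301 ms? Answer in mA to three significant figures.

τ = L/R = 2.030×10^-2/70.0 = 2.900×10^-4 s; final current I_∞ = ε/R = 12.6/70.0 = 0.18 A.
I(t) = I_∞(1 − e^(−t/τ)) with t/τ = 1.038.
I = (0.18)(1 − e^(−1.038)) = 0.1162 A.

I ≈ 116 mA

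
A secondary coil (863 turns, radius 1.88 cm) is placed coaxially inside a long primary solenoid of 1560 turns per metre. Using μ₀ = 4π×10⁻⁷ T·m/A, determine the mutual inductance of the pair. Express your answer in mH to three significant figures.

The outer solenoid produces a uniform field B₁ = μ₀n₁I₁ across the inner coil,
so the flux linkage is N₂Φ = N₂B₁A₂ = μ₀n₁N₂A₂·I₁, giving M = μ₀n₁N₂A₂.
A₂ = πr² = π(1.880×10^-2 m)² = 1.110×10^-3 m².
M = (4π×10⁻⁷)(1560)(863)(1.110×10^-3) = 1.878×10^-3 H.

M ≈ 1.88 mH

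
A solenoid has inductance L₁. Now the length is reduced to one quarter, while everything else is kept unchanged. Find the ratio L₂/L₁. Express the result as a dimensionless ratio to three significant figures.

L₂/L₁ = 4.00

For a solenoid, L ∝ μᵣN²A/ℓ.
L₂/L₁ = (0.25)^-1 = 4.00.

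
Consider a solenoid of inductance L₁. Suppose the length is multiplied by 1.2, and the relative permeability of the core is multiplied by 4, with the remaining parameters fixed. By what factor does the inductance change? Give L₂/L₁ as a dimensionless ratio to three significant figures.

L₂/L₁ = 3.33

For a solenoid, L ∝ μᵣN²A/ℓ.
L₂/L₁ = (1.2)^-1 × (4) = 3.33.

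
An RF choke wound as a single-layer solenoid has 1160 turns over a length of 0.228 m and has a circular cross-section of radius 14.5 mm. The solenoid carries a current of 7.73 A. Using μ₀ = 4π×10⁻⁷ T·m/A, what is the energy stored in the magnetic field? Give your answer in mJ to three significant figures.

U ≈ 146 mJ

A = πr² = π(1.450×10^-2 m)² = 6.605×10^-4 m².
L = μ₀N²A/ℓ = (4π×10⁻⁷)(1160)²(6.605×10^-4)/(0.228) = 4.899×10^-3 H.
U = ½LI² = ½(4.899×10^-3)(7.73)² = 0.1464 J.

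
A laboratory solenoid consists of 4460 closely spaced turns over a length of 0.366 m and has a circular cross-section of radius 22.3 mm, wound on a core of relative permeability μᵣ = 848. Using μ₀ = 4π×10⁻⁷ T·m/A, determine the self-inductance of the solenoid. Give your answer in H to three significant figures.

A = πr² = π(2.230×10^-2 m)² = 1.562×10^-3 m².
For a long solenoid, L = μ₀μᵣN²A/ℓ.
L = (4π×10⁻⁷)(848)(4460)²(1.562×10^-3)/(0.366 m) = 90.48 H.

L ≈ 90.5 H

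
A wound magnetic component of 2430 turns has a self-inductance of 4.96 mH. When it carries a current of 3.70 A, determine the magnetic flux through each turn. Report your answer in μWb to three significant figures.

Φ_B ≈ 7.55 μWb

From L = NΦ_B/I, the flux per turn is Φ_B = LI/N.
Φ_B = (4.960×10^-3 H)(3.70 A)/2430 = 7.552×10^-6 Wb.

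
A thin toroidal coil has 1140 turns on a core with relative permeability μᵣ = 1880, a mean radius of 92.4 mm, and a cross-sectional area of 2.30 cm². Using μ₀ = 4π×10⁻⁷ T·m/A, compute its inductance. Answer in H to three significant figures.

L ≈ 1.22 H

For a thin toroid, L = μ₀μᵣN²A/(2πR).
L = (4π×10⁻⁷)(1880)(1140)²(2.300×10^-4) / (2π×9.240×10^-2 m) = 1.216 H.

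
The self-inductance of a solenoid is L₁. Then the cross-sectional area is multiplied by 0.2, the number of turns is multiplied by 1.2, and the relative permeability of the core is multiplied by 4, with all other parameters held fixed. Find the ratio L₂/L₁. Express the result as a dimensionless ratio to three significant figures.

L₂/L₁ = 1.15

For a solenoid, L ∝ μᵣN²A/ℓ.
L₂/L₁ = (0.2) × (1.2)^2 × (4) = 1.15.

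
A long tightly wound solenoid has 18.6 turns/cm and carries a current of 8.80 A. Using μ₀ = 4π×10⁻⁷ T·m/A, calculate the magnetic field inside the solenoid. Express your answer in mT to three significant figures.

B ≈ 20.6 mT

Inside a long solenoid, B = μ₀nI.
B = (4π×10⁻⁷)(1.860×10^3 m⁻¹)(8.80 A) = 2.057×10^-2 T.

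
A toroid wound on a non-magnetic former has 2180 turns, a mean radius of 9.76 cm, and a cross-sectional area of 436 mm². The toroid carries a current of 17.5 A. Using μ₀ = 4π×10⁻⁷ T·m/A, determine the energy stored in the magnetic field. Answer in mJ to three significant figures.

L = μ₀N²A/(2πR) = (4π×10⁻⁷)(2180)²(4.360×10^-4)/(2π×9.760×10^-2) = 4.246×10^-3 H.
U = ½LI² = ½(4.246×10^-3)(17.5)² = 0.6502 J.

U ≈ 650 mJ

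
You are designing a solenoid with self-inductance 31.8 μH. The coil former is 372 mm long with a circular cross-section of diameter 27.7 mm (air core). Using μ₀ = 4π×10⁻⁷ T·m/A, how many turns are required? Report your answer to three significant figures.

A = π(d/2)² = π(1.385×10^-2 m)² = 6.026×10^-4 m².
From L = μ₀N²A/ℓ, N = √(Lℓ / (μ₀A)).
N = √[(3.180×10^-5)(0.372) / ((4π×10⁻⁷)×6.026×10^-4)] = √(1.562×10^4) ≈ 125.0.

N ≈ 125 turns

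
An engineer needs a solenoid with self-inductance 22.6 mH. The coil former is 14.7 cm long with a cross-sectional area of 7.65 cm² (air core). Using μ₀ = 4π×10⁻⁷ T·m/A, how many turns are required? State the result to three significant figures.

A = 7.65 cm² = 7.650×10^-4 m².
From L = μ₀N²A/ℓ, N = √(Lℓ / (μ₀A)).
N = √[(2.260×10^-2)(0.147) / ((4π×10⁻⁷)×7.650×10^-4)] = √(3.456×10^6) ≈ 1859.0.

N ≈ 1860 turns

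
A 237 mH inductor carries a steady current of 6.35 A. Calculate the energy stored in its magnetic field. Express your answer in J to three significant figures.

U ≈ 4.78 J

Stored magnetic energy: U = ½LI².
U = ½(0.237 H)(6.35 A)² = 4.778 J.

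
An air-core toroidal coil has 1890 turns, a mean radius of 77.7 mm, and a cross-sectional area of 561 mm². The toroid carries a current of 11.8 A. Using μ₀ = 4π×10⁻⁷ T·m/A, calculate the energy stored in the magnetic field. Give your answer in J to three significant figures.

L = μ₀N²A/(2πR) = (4π×10⁻⁷)(1890)²(5.610×10^-4)/(2π×7.770×10^-2) = 5.158×10^-3 H.
U = ½LI² = ½(5.158×10^-3)(11.8)² = 0.3591 J.

U ≈ 0.359 J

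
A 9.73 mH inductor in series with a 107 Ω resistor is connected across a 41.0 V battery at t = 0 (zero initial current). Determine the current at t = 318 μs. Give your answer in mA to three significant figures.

τ = L/R = 9.730×10^-3/107 = 9.093×10^-5 s; final current I_∞ = ε/R = 41.0/107 = 0.3832 A.
I(t) = I_∞(1 − e^(−t/τ)) with t/τ = 3.497.
I = (0.3832)(1 − e^(−3.497)) = 0.3716 A.

I ≈ 372 mA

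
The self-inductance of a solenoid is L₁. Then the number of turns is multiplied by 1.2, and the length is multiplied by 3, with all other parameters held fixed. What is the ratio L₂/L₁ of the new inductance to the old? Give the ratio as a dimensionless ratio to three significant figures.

For a solenoid, L ∝ μᵣN²A/ℓ.
L₂/L₁ = (1.2)^2 × (3)^-1 = 0.480.

L₂/L₁ = 0.480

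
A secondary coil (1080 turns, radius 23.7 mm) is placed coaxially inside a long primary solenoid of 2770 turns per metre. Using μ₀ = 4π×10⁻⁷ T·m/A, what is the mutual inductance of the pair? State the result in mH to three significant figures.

M ≈ 6.63 mH

The outer solenoid produces a uniform field B₁ = μ₀n₁I₁ across the inner coil,
so the flux linkage is N₂Φ = N₂B₁A₂ = μ₀n₁N₂A₂·I₁, giving M = μ₀n₁N₂A₂.
A₂ = πr² = π(2.370×10^-2 m)² = 1.7646×10^-3 m².
M = (4π×10⁻⁷)(2770)(1080)(1.7646×10^-3) = 6.634×10^-3 H.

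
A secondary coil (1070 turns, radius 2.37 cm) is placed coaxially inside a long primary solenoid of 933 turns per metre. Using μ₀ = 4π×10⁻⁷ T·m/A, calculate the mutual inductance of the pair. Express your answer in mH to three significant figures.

M ≈ 2.21 mH

The outer solenoid produces a uniform field B₁ = μ₀n₁I₁ across the inner coil,
so the flux linkage is N₂Φ = N₂B₁A₂ = μ₀n₁N₂A₂·I₁, giving M = μ₀n₁N₂A₂.
A₂ = πr² = π(2.370×10^-2 m)² = 1.7646×10^-3 m².
M = (4π×10⁻⁷)(933)(1070)(1.7646×10^-3) = 2.214×10^-3 H.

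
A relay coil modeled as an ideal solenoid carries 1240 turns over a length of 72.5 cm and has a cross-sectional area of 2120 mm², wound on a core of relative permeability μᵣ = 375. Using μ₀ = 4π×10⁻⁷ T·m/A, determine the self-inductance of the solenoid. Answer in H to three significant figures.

A = 2120 mm² = 2.120×10^-3 m².
For a long solenoid, L = μ₀μᵣN²A/ℓ.
L = (4π×10⁻⁷)(375)(1240)²(2.120×10^-3)/(0.725 m) = 2.119 H.

L ≈ 2.12 H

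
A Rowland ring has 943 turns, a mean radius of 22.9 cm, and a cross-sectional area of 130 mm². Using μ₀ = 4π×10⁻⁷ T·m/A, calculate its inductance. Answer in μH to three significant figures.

L ≈ 101 μH

For a thin toroid, L = μ₀N²A/(2πR).
L = (4π×10⁻⁷)(943)²(1.300×10^-4) / (2π×0.229 m) = 1.010×10^-4 H.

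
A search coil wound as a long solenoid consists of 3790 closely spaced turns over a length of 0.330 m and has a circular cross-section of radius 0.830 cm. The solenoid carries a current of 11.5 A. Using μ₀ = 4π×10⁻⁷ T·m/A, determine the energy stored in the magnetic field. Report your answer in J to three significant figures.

U ≈ 0.783 J

A = πr² = π(8.300×10^-3 m)² = 2.164×10^-4 m².
L = μ₀N²A/ℓ = (4π×10⁻⁷)(3790)²(2.164×10^-4)/(0.33) = 1.184×10^-2 H.
U = ½LI² = ½(1.184×10^-2)(11.5)² = 0.7828 J.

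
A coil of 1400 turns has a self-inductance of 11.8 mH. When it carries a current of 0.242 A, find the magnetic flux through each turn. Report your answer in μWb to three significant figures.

Φ_B ≈ 2.04 μWb

From L = NΦ_B/I, the flux per turn is Φ_B = LI/N.
Φ_B = (1.180×10^-2 H)(0.242 A)/1400 = 2.040×10^-6 Wb.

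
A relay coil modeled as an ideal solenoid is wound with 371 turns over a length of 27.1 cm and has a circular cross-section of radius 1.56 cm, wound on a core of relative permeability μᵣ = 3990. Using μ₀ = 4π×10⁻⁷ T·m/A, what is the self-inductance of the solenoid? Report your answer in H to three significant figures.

L ≈ 1.95 H

A = πr² = π(1.560×10^-2 m)² = 7.645×10^-4 m².
For a long solenoid, L = μ₀μᵣN²A/ℓ.
L = (4π×10⁻⁷)(3990)(371)²(7.645×10^-4)/(0.271 m) = 1.947 H.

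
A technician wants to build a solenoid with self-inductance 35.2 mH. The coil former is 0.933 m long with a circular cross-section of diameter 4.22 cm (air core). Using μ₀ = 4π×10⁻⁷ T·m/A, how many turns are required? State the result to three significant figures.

N ≈ 4320 turns

A = π(d/2)² = π(2.110×10^-2 m)² = 1.399×10^-3 m².
From L = μ₀N²A/ℓ, N = √(Lℓ / (μ₀A)).
N = √[(3.520×10^-2)(0.933) / ((4π×10⁻⁷)×1.399×10^-3)] = √(1.869×10^7) ≈ 4322.6.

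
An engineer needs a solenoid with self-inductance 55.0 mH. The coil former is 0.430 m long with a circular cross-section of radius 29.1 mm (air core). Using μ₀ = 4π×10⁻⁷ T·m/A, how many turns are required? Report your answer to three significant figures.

A = πr² = π(2.910×10^-2 m)² = 2.660×10^-3 m².
From L = μ₀N²A/ℓ, N = √(Lℓ / (μ₀A)).
N = √[(5.500×10^-2)(0.43) / ((4π×10⁻⁷)×2.660×10^-3)] = √(7.074×10^6) ≈ 2659.8.

N ≈ 2660 turns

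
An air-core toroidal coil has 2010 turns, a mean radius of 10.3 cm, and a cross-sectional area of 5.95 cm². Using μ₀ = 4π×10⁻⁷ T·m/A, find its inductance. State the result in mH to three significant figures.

L ≈ 4.67 mH

For a thin toroid, L = μ₀N²A/(2πR).
L = (4π×10⁻⁷)(2010)²(5.950×10^-4) / (2π×0.103 m) = 4.668×10^-3 H.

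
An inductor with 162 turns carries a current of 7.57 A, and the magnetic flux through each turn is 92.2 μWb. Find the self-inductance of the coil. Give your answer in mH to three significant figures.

Self-inductance is defined by L = NΦ_B/I (flux linkage over current).
L = (162)(9.220×10^-5 Wb)/(7.57 A) = 1.973×10^-3 H.

L ≈ 1.97 mH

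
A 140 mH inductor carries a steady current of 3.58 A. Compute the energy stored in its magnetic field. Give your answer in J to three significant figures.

U ≈ 0.897 J

Stored magnetic energy: U = ½LI².
U = ½(0.14 H)(3.58 A)² = 0.8971 J.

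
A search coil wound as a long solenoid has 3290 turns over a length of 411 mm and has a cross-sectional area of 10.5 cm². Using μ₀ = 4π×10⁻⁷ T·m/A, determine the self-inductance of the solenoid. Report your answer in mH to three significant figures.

A = 10.5 cm² = 1.050×10^-3 m².
For a long solenoid, L = μ₀N²A/ℓ.
L = (4π×10⁻⁷)(3290)²(1.050×10^-3)/(0.411 m) = 3.47495×10^-2 H.

L ≈ 34.7 mH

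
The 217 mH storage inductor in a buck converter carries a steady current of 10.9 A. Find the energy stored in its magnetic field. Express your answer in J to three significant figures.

Stored magnetic energy: U = ½LI².
U = ½(0.217 H)(10.9 A)² = 12.89 J.

U ≈ 12.9 J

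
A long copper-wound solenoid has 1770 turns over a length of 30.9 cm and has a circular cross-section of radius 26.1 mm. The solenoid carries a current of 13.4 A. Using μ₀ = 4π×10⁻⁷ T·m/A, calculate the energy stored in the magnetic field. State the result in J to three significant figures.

U ≈ 2.45 J

A = πr² = π(2.610×10^-2 m)² = 2.140×10^-3 m².
L = μ₀N²A/ℓ = (4π×10⁻⁷)(1770)²(2.140×10^-3)/(0.309) = 2.727×10^-2 H.
U = ½LI² = ½(2.727×10^-2)(13.4)² = 2.448 J.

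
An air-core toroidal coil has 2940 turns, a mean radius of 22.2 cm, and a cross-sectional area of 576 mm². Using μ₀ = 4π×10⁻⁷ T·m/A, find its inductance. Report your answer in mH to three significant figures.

L ≈ 4.49 mH

For a thin toroid, L = μ₀N²A/(2πR).
L = (4π×10⁻⁷)(2940)²(5.760×10^-4) / (2π×0.222 m) = 4.485×10^-3 H.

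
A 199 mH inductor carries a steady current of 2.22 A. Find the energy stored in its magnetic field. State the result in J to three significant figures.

Stored magnetic energy: U = ½LI².
U = ½(0.199 H)(2.22 A)² = 0.4904 J.

U ≈ 0.490 J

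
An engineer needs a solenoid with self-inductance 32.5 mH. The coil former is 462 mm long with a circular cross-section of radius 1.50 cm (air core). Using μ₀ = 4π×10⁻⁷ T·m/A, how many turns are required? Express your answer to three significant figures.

N ≈ 4110 turns

A = πr² = π(1.500×10^-2 m)² = 7.069×10^-4 m².
From L = μ₀N²A/ℓ, N = √(Lℓ / (μ₀A)).
N = √[(3.250×10^-2)(0.462) / ((4π×10⁻⁷)×7.069×10^-4)] = √(1.690×10^7) ≈ 4111.4.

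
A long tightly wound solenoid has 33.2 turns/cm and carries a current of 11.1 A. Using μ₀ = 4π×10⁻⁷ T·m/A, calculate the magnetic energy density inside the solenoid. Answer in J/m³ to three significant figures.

B = μ₀nI = (4π×10⁻⁷)(3.320×10^3)(11.1) = 4.631×10^-2 T.
u = B²/(2μ₀) = (4.631×10^-2)²/(2×4π×10⁻⁷) = 853.3 J/m³.

u ≈ 853 J/m³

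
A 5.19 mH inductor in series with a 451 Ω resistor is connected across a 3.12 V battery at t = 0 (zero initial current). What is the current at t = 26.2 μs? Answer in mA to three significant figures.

τ = L/R = 5.190×10^-3/451 = 1.151×10^-5 s; final current I_∞ = ε/R = 3.12/451 = 6.918×10^-3 A.
I(t) = I_∞(1 − e^(−t/τ)) with t/τ = 2.277.
I = (6.918×10^-3)(1 − e^(−2.277)) = 6.208×10^-3 A.

I ≈ 6.21 mA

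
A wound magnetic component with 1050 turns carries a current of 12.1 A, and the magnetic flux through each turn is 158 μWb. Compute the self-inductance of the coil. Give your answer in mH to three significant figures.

Self-inductance is defined by L = NΦ_B/I (flux linkage over current).
L = (1050)(1.580×10^-4 Wb)/(12.1 A) = 1.371×10^-2 H.

L ≈ 13.7 mH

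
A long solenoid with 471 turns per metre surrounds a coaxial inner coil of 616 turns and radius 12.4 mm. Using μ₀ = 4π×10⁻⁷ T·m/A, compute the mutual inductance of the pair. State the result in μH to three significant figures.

M ≈ 176 μH

The outer solenoid produces a uniform field B₁ = μ₀n₁I₁ across the inner coil,
so the flux linkage is N₂Φ = N₂B₁A₂ = μ₀n₁N₂A₂·I₁, giving M = μ₀n₁N₂A₂.
A₂ = πr² = π(1.240×10^-2 m)² = 4.831×10^-4 m².
M = (4π×10⁻⁷)(471)(616)(4.831×10^-4) = 1.761×10^-4 H.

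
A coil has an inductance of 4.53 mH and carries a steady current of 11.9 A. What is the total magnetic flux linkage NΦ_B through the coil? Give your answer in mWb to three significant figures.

From L = NΦ_B/I, the flux linkage is NΦ_B = LI.
NΦ_B = (4.530×10^-3 H)(11.9 A) = 5.391×10^-2 Wb.

NΦ_B ≈ 53.9 mWb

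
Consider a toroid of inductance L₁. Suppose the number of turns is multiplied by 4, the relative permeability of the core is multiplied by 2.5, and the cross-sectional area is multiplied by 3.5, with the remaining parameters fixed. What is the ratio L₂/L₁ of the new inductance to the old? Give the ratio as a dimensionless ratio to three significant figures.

L₂/L₁ = 140

For a toroid, L ∝ μᵣN²A/R.
L₂/L₁ = (4)^2 × (2.5) × (3.5) = 140.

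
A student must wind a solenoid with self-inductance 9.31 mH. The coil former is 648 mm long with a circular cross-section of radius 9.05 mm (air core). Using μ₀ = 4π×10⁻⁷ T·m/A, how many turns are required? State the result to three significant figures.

N ≈ 4320 turns

A = πr² = π(9.050×10^-3 m)² = 2.573×10^-4 m².
From L = μ₀N²A/ℓ, N = √(Lℓ / (μ₀A)).
N = √[(9.310×10^-3)(0.648) / ((4π×10⁻⁷)×2.573×10^-4)] = √(1.866×10^7) ≈ 4319.5.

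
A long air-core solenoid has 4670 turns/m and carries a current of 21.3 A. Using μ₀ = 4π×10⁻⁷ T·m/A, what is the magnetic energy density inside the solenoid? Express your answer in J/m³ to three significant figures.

u ≈ 6220 J/m³

B = μ₀nI = (4π×10⁻⁷)(4.670×10^3)(21.3) = 0.125 T.
u = B²/(2μ₀) = (0.125)²/(2×4π×10⁻⁷) = 6.217×10^3 J/m³.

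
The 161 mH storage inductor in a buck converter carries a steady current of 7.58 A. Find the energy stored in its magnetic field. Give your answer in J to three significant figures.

U ≈ 4.63 J

Stored magnetic energy: U = ½LI².
U = ½(0.161 H)(7.58 A)² = 4.625 J.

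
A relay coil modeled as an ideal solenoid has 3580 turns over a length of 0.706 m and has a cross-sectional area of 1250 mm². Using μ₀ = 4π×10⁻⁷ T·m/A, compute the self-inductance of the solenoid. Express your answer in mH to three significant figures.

A = 1250 mm² = 1.250×10^-3 m².
For a long solenoid, L = μ₀N²A/ℓ.
L = (4π×10⁻⁷)(3580)²(1.250×10^-3)/(0.706 m) = 2.852×10^-2 H.

L ≈ 28.5 mH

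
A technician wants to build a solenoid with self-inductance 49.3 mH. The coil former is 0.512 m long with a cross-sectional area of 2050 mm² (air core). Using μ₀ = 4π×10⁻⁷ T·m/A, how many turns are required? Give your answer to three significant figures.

A = 2050 mm² = 2.050×10^-3 m².
From L = μ₀N²A/ℓ, N = √(Lℓ / (μ₀A)).
N = √[(4.930×10^-2)(0.512) / ((4π×10⁻⁷)×2.050×10^-3)] = √(9.798×10^6) ≈ 3130.2.

N ≈ 3130 turns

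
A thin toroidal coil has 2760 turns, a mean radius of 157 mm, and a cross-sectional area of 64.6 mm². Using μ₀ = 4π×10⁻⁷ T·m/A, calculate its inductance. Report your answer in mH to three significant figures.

L ≈ 0.627 mH

For a thin toroid, L = μ₀N²A/(2πR).
L = (4π×10⁻⁷)(2760)²(6.460×10^-5) / (2π×0.157 m) = 6.269×10^-4 H.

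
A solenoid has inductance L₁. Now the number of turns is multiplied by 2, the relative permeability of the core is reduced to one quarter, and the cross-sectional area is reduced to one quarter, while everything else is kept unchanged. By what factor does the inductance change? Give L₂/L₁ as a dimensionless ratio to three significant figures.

For a solenoid, L ∝ μᵣN²A/ℓ.
L₂/L₁ = (2)^2 × (0.25) × (0.25) = 0.250.

L₂/L₁ = 0.250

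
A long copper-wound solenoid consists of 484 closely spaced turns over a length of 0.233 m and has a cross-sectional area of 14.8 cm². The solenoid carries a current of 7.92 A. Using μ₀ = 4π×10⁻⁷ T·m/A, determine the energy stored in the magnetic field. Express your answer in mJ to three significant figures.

U ≈ 58.6 mJ

A = 14.8 cm² = 1.480×10^-3 m².
L = μ₀N²A/ℓ = (4π×10⁻⁷)(484)²(1.480×10^-3)/(0.233) = 1.870×10^-3 H.
U = ½LI² = ½(1.870×10^-3)(7.92)² = 5.864×10^-2 J.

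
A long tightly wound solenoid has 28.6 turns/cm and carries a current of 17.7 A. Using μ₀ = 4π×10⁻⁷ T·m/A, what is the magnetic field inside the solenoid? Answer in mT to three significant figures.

Inside a long solenoid, B = μ₀nI.
B = (4π×10⁻⁷)(2.860×10^3 m⁻¹)(17.7 A) = 6.361×10^-2 T.

B ≈ 63.6 mT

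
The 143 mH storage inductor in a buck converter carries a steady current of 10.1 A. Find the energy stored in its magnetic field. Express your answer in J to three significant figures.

U ≈ 7.29 J

Stored magnetic energy: U = ½LI².
U = ½(0.143 H)(10.1 A)² = 7.294 J.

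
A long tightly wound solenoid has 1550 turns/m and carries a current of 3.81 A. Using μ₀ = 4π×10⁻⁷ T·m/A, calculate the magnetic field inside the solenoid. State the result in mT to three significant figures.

B ≈ 7.42 mT

Inside a long solenoid, B = μ₀nI.
B = (4π×10⁻⁷)(1.550×10^3 m⁻¹)(3.81 A) = 7.421×10^-3 T.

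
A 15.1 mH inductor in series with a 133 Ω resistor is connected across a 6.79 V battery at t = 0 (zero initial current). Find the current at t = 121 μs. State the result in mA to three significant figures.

τ = L/R = 1.510×10^-2/133 = 1.135×10^-4 s; final current I_∞ = ε/R = 6.79/133 = 5.105×10^-2 A.
I(t) = I_∞(1 − e^(−t/τ)) with t/τ = 1.066.
I = (5.105×10^-2)(1 − e^(−1.066)) = 3.347×10^-2 A.

I ≈ 33.5 mA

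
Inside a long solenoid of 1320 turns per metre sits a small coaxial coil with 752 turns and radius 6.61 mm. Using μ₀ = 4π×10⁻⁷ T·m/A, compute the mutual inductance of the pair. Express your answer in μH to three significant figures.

The outer solenoid produces a uniform field B₁ = μ₀n₁I₁ across the inner coil,
so the flux linkage is N₂Φ = N₂B₁A₂ = μ₀n₁N₂A₂·I₁, giving M = μ₀n₁N₂A₂.
A₂ = πr² = π(6.610×10^-3 m)² = 1.373×10^-4 m².
M = (4π×10⁻⁷)(1320)(752)(1.373×10^-4) = 1.712×10^-4 H.

M ≈ 171 μH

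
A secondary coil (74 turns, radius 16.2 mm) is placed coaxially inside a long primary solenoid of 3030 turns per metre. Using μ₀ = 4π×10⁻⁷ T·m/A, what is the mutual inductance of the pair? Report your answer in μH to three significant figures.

M ≈ 232 μH

The outer solenoid produces a uniform field B₁ = μ₀n₁I₁ across the inner coil,
so the flux linkage is N₂Φ = N₂B₁A₂ = μ₀n₁N₂A₂·I₁, giving M = μ₀n₁N₂A₂.
A₂ = πr² = π(1.620×10^-2 m)² = 8.2448×10^-4 m².
M = (4π×10⁻⁷)(3030)(74)(8.2448×10^-4) = 2.323×10^-4 H.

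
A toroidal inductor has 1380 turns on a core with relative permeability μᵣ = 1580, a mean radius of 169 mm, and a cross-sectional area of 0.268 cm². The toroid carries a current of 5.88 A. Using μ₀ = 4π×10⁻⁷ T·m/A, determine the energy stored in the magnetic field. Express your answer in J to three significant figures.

L = μ₀μᵣN²A/(2πR) = (4π×10⁻⁷)(1580)(1380)²(2.680×10^-5)/(2π×0.169) = 9.543×10^-2 H.
U = ½LI² = ½(9.543×10^-2)(5.88)² = 1.65 J.

U ≈ 1.65 J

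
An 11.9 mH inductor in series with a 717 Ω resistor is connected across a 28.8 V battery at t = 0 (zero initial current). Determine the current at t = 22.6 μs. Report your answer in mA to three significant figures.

I ≈ 29.9 mA

τ = L/R = 1.190×10^-2/717 = 1.660×10^-5 s; final current I_∞ = ε/R = 28.8/717 = 4.017×10^-2 A.
I(t) = I_∞(1 − e^(−t/τ)) with t/τ = 1.362.
I = (4.017×10^-2)(1 − e^(−1.362)) = 2.988×10^-2 A.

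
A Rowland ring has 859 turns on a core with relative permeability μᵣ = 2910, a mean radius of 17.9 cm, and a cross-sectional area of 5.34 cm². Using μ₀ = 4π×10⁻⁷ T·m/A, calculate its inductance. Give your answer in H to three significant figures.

For a thin toroid, L = μ₀μᵣN²A/(2πR).
L = (4π×10⁻⁷)(2910)(859)²(5.340×10^-4) / (2π×0.179 m) = 1.281 H.

L ≈ 1.28 H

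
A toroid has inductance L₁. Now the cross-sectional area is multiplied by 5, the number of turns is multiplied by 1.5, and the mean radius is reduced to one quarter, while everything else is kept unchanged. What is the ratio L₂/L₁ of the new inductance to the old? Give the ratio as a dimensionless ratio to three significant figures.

For a toroid, L ∝ μᵣN²A/R.
L₂/L₁ = (5) × (1.5)^2 × (0.25)^-1 = 45.0.

L₂/L₁ = 45.0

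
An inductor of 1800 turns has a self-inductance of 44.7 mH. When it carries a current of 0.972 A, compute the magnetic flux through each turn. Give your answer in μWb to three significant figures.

From L = NΦ_B/I, the flux per turn is Φ_B = LI/N.
Φ_B = (4.470×10^-2 H)(0.972 A)/1800 = 2.414×10^-5 Wb.

Φ_B ≈ 24.1 μWb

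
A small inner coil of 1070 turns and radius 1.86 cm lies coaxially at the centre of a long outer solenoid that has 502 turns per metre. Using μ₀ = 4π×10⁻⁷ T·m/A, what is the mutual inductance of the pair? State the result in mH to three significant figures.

M ≈ 0.734 mH

The outer solenoid produces a uniform field B₁ = μ₀n₁I₁ across the inner coil,
so the flux linkage is N₂Φ = N₂B₁A₂ = μ₀n₁N₂A₂·I₁, giving M = μ₀n₁N₂A₂.
A₂ = πr² = π(1.860×10^-2 m)² = 1.087×10^-3 m².
M = (4π×10⁻⁷)(502)(1070)(1.087×10^-3) = 7.336×10^-4 H.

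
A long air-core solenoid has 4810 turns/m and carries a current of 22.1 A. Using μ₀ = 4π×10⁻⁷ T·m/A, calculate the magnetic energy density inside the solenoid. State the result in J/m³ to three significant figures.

B = μ₀nI = (4π×10⁻⁷)(4.810×10^3)(22.1) = 0.1336 T.
u = B²/(2μ₀) = (0.1336)²/(2×4π×10⁻⁷) = 7.100×10^3 J/m³.

u ≈ 7100 J/m³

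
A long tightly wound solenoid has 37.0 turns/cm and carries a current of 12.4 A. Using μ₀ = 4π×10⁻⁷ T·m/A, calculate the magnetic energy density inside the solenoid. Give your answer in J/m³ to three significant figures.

B = μ₀nI = (4π×10⁻⁷)(3.700×10^3)(12.4) = 5.765×10^-2 T.
u = B²/(2μ₀) = (5.765×10^-2)²/(2×4π×10⁻⁷) = 1.323×10^3 J/m³.

u ≈ 1320 J/m³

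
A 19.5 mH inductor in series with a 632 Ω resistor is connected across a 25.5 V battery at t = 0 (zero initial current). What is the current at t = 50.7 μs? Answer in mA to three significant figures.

τ = L/R = 1.950×10^-2/632 = 3.085×10^-5 s; final current I_∞ = ε/R = 25.5/632 = 4.0348×10^-2 A.
I(t) = I_∞(1 − e^(−t/τ)) with t/τ = 1.643.
I = (4.0348×10^-2)(1 − e^(−1.643)) = 3.2546×10^-2 A.

I ≈ 32.5 mA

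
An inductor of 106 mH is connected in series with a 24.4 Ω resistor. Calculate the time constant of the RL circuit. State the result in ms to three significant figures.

τ = L/R = (0.106 H)/(24.4 Ω) = 4.344×10^-3 s.

τ ≈ 4.34 ms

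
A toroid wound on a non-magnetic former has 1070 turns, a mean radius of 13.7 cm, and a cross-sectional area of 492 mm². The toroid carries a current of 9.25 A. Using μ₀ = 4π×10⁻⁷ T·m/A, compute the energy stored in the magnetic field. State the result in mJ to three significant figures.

L = μ₀N²A/(2πR) = (4π×10⁻⁷)(1070)²(4.920×10^-4)/(2π×0.137) = 8.223×10^-4 H.
U = ½LI² = ½(8.223×10^-4)(9.25)² = 3.518×10^-2 J.

U ≈ 35.2 mJ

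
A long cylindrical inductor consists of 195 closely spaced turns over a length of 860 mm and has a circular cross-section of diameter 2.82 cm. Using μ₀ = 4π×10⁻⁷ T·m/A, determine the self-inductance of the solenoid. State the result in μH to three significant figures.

A = π(d/2)² = π(1.410×10^-2 m)² = 6.246×10^-4 m².
For a long solenoid, L = μ₀N²A/ℓ.
L = (4π×10⁻⁷)(195)²(6.246×10^-4)/(0.86 m) = 3.470×10^-5 H.

L ≈ 34.7 μH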